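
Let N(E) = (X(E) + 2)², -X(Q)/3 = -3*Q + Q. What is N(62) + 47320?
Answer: 187196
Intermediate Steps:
X(Q) = 6*Q (X(Q) = -3*(-3*Q + Q) = -(-6)*Q = 6*Q)
N(E) = (2 + 6*E)² (N(E) = (6*E + 2)² = (2 + 6*E)²)
N(62) + 47320 = 4*(1 + 3*62)² + 47320 = 4*(1 + 186)² + 47320 = 4*187² + 47320 = 4*34969 + 47320 = 139876 + 47320 = 187196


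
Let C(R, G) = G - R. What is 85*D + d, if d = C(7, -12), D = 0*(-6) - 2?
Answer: -189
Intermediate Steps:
D = -2 (D = 0 - 2 = -2)
d = -19 (d = -12 - 1*7 = -12 - 7 = -19)
85*D + d = 85*(-2) - 19 = -170 - 19 = -189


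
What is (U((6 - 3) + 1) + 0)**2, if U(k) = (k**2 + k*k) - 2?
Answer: 900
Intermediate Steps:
U(k) = -2 + 2*k**2 (U(k) = (k**2 + k**2) - 2 = 2*k**2 - 2 = -2 + 2*k**2)
(U((6 - 3) + 1) + 0)**2 = ((-2 + 2*((6 - 3) + 1)**2) + 0)**2 = ((-2 + 2*(3 + 1)**2) + 0)**2 = ((-2 + 2*4**2) + 0)**2 = ((-2 + 2*16) + 0)**2 = ((-2 + 32) + 0)**2 = (30 + 0)**2 = 30**2 = 900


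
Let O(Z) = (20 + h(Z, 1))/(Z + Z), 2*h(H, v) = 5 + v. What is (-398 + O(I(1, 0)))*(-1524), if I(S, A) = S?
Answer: 589026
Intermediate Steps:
h(H, v) = 5/2 + v/2 (h(H, v) = (5 + v)/2 = 5/2 + v/2)
O(Z) = 23/(2*Z) (O(Z) = (20 + (5/2 + (½)*1))/(Z + Z) = (20 + (5/2 + ½))/((2*Z)) = (20 + 3)*(1/(2*Z)) = 23*(1/(2*Z)) = 23/(2*Z))
(-398 + O(I(1, 0)))*(-1524) = (-398 + (23/2)/1)*(-1524) = (-398 + (23/2)*1)*(-1524) = (-398 + 23/2)*(-1524) = -773/2*(-1524) = 589026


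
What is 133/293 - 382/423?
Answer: -55667/123939 ≈ -0.44915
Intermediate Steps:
133/293 - 382/423 = -55667/123939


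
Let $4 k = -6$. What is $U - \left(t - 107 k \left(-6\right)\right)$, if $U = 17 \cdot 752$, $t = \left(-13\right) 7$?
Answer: $13838$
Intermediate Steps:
$k = - \frac{3}{2}$ ($k = \frac{1}{4} \left(-6\right) = - \frac{3}{2} \approx -1.5$)
$t = -91$
$U = 12784$
$U - \left(t - 107 k \left(-6\right)\right) = 12784 - \left(-91 - 107 \left(\left(- \frac{3}{2}\right) \left(-6\right)\right)\right) = 12784 - \left(-91 - 963\right) = 12784 - -1054 = 12784 + 1054 = 13838$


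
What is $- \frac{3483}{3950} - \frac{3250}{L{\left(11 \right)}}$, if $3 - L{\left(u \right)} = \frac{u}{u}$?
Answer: $- \frac{6422233}{3950} \approx -1625.9$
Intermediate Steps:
$L{\left(u \right)} = 2$ ($L{\left(u \right)} = 3 - \frac{u}{u} = 3 - 1 = 2$)
$- \frac{3483}{3950} - \frac{3250}{L{\left(11 \right)}} = - \frac{3483}{3950} - \frac{3250}{2} = \left(-3483\right) \frac{1}{3950} - 1625 = - \frac{3483}{3950} - 1625 = - \frac{6422233}{3950}$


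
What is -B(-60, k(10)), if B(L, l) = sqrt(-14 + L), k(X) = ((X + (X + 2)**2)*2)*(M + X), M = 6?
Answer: -I*sqrt(74) ≈ -8.6023*I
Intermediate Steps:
k(X) = (6 + X)*(2*X + 2*(2 + X)**2) (k(X) = ((X + (X + 2)**2)*2)*(6 + X) = ((X + (2 + X)**2)*2)*(6 + X) = (2*X + 2*(2 + X)**2)*(6 + X) = (6 + X)*(2*X + 2*(2 + X)**2))
-B(-60, k(10)) = -sqrt(-14 - 60) = -sqrt(-74) = -I*sqrt(74)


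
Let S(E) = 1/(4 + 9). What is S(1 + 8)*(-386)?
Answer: -386/13 ≈ -29.692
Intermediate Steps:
S(E) = 1/13
S(1 + 8)*(-386) = (1/13)*(-386) = -386/13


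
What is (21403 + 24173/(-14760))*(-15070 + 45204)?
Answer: 4759425840169/7380 ≈ 6.4491e+8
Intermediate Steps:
(21403 + 24173/(-14760))*(-15070 + 45204) = (21403 + 24173*(-1/14760))*30134 = (21403 - 24173/14760)*30134 = (315884107/14760)*30134 = 4759425840169/7380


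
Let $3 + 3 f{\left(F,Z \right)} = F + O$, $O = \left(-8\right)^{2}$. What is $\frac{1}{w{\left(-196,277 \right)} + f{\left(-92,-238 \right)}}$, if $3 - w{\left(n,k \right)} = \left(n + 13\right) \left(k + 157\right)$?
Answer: $\frac{3}{238244} \approx 1.2592 \cdot 10^{-5}$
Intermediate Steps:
$O = 64$
$w{\left(n,k \right)} = 3 - \left(13 + n\right) \left(157 + k\right)$ ($w{\left(n,k \right)} = 3 - \left(n + 13\right) \left(k + 157\right) = 3 - \left(13 + n\right) \left(157 + k\right)$)
$f{\left(F,Z \right)} = \frac{61}{3} + \frac{F}{3}$ ($f{\left(F,Z \right)} = -1 + \frac{F + 64}{3} = -1 + \frac{64 + F}{3} = -1 + \left(\frac{64}{3} + \frac{F}{3}\right) = \frac{61}{3} + \frac{F}{3}$)
$\frac{1}{w{\left(-196,277 \right)} + f{\left(-92,-238 \right)}} = \frac{1}{\left(-2038 - -30772 - 3601 - 277 \left(-196\right)\right) + \left(\frac{61}{3} + \frac{1}{3} \left(-92\right)\right)} = \frac{1}{\left(-2038 + 30772 - 3601 + 54292\right) + \left(\frac{61}{3} - \frac{92}{3}\right)} = \frac{1}{79425 - \frac{31}{3}} = \frac{1}{\frac{238244}{3}} = \frac{3}{238244}$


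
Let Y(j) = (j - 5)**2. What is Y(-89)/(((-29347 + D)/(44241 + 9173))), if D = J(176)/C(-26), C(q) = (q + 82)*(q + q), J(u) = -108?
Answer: -343591323712/21364589 ≈ -16082.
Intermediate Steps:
Y(j) = (-5 + j)**2
C(q) = 2*q*(82 + q) (C(q) = (82 + q)*(2*q) = 2*q*(82 + q))
D = 27/728 (D = -108*(-1/(52*(82 - 26))) = -108/(2*(-26)*56) = -108/(-2912) = -108*(-1/2912) = 27/728 ≈ 0.037088)
Y(-89)/(((-29347 + D)/(44241 + 9173))) = (-5 - 89)**2/(((-29347 + 27/728)/(44241 + 9173))) = (-94)**2/((-21364589/728/53414)) = 8836/((-21364589/728*1/53414)) = 8836/(-21364589/38885392) = 8836*(-38885392/21364589) = -343591323712/21364589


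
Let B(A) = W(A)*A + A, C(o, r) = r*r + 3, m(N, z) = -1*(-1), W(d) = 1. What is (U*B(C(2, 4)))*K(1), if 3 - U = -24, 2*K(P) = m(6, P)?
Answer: 513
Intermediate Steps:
m(N, z) = 1
K(P) = 1/2 (K(P) = (1/2)*1 = 1/2)
C(o, r) = 3 + r**2 (C(o, r) = r**2 + 3 = 3 + r**2)
B(A) = 2*A (B(A) = 1*A + A = A + A = 2*A)
U = 27 (U = 3 - 1*(-24) = 3 + 24 = 27)
(U*B(C(2, 4)))*K(1) = (27*(2*(3 + 4**2)))*(1/2) = (27*(2*(3 + 16)))*(1/2) = (27*(2*19))*(1/2) = (27*38)*(1/2) = 1026*(1/2) = 513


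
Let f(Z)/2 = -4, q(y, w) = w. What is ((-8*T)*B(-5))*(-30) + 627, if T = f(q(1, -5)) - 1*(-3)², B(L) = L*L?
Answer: -101373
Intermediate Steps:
f(Z) = -8 (f(Z) = 2*(-4) = -8)
B(L) = L²
T = -17 (T = -8 - 1*(-3)² = -8 - 1*9 = -8 - 9 = -17)
((-8*T)*B(-5))*(-30) + 627 = (-8*(-17)*(-5)²)*(-30) + 627 = (136*25)*(-30) + 627 = 3400*(-30) + 627 = -102000 + 627 = -101373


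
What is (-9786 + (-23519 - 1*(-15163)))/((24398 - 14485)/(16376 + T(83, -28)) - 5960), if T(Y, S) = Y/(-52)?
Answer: 7723675299/2537119882 ≈ 3.0443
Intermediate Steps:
T(Y, S) = -Y/52 (T(Y, S) = Y*(-1/52) = -Y/52)
(-9786 + (-23519 - 1*(-15163)))/((24398 - 14485)/(16376 + T(83, -28)) - 5960) = (-9786 + (-23519 - 1*(-15163)))/((24398 - 14485)/(16376 - 1/52*83) - 5960) = (-9786 + (-23519 + 15163))/(9913/(16376 - 83/52) - 5960) = (-9786 - 8356)/(9913/(851469/52) - 5960) = -18142/(9913*(52/851469) - 5960) = -18142/(515476/851469 - 5960) = -18142/(-5074239764/851469) = -18142*(-851469/5074239764) = 7723675299/2537119882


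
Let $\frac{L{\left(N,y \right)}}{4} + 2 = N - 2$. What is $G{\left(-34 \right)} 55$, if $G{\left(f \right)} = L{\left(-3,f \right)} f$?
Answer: $52360$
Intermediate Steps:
$L{\left(N,y \right)} = -16 + 4 N$ ($L{\left(N,y \right)} = -8 + 4 \left(N - 2\right) = -8 + 4 \left(-2 + N\right) = -8 + \left(-8 + 4 N\right) = -16 + 4 N$)
$G{\left(f \right)} = - 28 f$ ($G{\left(f \right)} = \left(-16 + 4 \left(-3\right)\right) f = \left(-16 - 12\right) f = - 28 f$)
$G{\left(-34 \right)} 55 = \left(-28\right) \left(-34\right) 55 = 952 \cdot 55 = 52360$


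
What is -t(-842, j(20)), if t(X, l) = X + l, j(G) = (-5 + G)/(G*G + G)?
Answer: 23575/28 ≈ 841.96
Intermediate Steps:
j(G) = (-5 + G)/(G + G²) (j(G) = (-5 + G)/(G² + G) = (-5 + G)/(G + G²))
-t(-842, j(20)) = -(-842 + (-5 + 20)/(20*(1 + 20))) = -(-842 + (1/20)*15/21) = -(-842 + (1/20)*(1/21)*15) = -(-842 + 1/28) = -1*(-23575/28) = 23575/28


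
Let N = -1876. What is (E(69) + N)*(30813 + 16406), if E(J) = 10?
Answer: -88110654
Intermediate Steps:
(E(69) + N)*(30813 + 16406) = (10 - 1876)*(30813 + 16406) = -1866*47219 = -88110654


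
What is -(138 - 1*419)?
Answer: 281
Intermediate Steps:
-(138 - 1*419) = -(138 - 419) = -1*(-281) = 281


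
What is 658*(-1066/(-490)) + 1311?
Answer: 95987/35 ≈ 2742.5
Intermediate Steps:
658*(-1066/(-490)) + 1311 = 658*(-1066*(-1/490)) + 1311 = 658*(533/245) + 1311 = 50102/35 + 1311 = 95987/35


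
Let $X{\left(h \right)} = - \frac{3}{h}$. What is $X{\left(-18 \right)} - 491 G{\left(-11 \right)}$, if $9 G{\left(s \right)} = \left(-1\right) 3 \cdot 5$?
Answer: $\frac{1637}{2} \approx 818.5$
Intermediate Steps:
$G{\left(s \right)} = - \frac{5}{3}$ ($G{\left(s \right)} = \frac{\left(-1\right) 3 \cdot 5}{9} = \frac{\left(-3\right) 5}{9} = \frac{1}{9} \left(-15\right) = - \frac{5}{3}$)
$X{\left(-18 \right)} - 491 G{\left(-11 \right)} = - \frac{3}{-18} - - \frac{2455}{3} = \left(-3\right) \left(- \frac{1}{18}\right) + \frac{2455}{3} = \frac{1}{6} + \frac{2455}{3} = \frac{1637}{2}$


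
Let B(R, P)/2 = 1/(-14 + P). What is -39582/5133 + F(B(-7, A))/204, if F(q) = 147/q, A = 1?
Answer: -2884291/232696 ≈ -12.395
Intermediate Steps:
B(R, P) = 2/(-14 + P)
-39582/5133 + F(B(-7, A))/204 = -39582/5133 + (147/((2/(-14 + 1))))/204 = -39582*1/5133 + (147/((2/(-13))))*(1/204) = -13194/1711 + (147/((2*(-1/13))))*(1/204) = -13194/1711 + (147/(-2/13))*(1/204) = -13194/1711 + (147*(-13/2))*(1/204) = -13194/1711 - 1911/2*1/204 = -13194/1711 - 637/136 = -2884291/232696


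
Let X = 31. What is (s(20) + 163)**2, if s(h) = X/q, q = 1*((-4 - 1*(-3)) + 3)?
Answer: 127449/4 ≈ 31862.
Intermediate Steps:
q = 2 (q = 1*((-4 + 3) + 3) = 1*(-1 + 3) = 1*2 = 2)
s(h) = 31/2
(s(20) + 163)**2 = (31/2 + 163)**2 = (357/2)**2 = 127449/4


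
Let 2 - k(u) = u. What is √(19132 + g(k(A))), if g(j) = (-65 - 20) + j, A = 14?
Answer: 9*√235 ≈ 137.97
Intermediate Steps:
k(u) = 2 - u
g(j) = -85 + j
√(19132 + g(k(A))) = √(19132 + (-85 + (2 - 1*14))) = √(19132 + (-85 + (2 - 14))) = √(19132 + (-85 - 12)) = √(19132 - 97) = √19035 = 9*√235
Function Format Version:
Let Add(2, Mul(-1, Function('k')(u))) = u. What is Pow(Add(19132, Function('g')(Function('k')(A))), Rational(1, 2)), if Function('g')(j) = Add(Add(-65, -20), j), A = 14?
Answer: Mul(9, Pow(235, Rational(1, 2))) ≈ 137.97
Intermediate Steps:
Function('k')(u) = Add(2, Mul(-1, u))
Function('g')(j) = Add(-85, j)
Pow(Add(19132, Function('g')(Function('k')(A))), Rational(1, 2)) = Pow(Add(19132, Add(-85, Add(2, Mul(-1, 14)))), Rational(1, 2)) = Pow(Add(19132, Add(-85, Add(2, -14))), Rational(1, 2)) = Pow(Add(19132, Add(-85, -12)), Rational(1, 2)) = Pow(Add(19132, -97), Rational(1, 2)) = Pow(19035, Rational(1, 2)) = Mul(9, Pow(235, Rational(1, 2)))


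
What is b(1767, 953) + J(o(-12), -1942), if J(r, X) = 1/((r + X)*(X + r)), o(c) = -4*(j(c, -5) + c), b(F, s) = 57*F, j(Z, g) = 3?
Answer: 365895609085/3632836 ≈ 1.0072e+5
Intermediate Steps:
o(c) = -12 - 4*c (o(c) = -4*(3 + c) = -12 - 4*c)
J(r, X) = (X + r)⁻² (J(r, X) = 1/((X + r)*(X + r)) = 1/((X + r)²) = (X + r)⁻²)
b(1767, 953) + J(o(-12), -1942) = 57*1767 + (-1942 + (-12 - 4*(-12)))⁻² = 100719 + (-1942 + (-12 + 48))⁻² = 100719 + (-1942 + 36)⁻² = 100719 + (-1906)⁻² = 100719 + 1/3632836 = 365895609085/3632836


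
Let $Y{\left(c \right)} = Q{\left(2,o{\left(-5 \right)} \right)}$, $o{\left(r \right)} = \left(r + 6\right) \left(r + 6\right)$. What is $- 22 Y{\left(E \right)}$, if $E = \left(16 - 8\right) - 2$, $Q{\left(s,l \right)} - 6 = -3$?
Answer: $-66$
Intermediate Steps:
$o{\left(r \right)} = \left(6 + r\right)^{2}$ ($o{\left(r \right)} = \left(6 + r\right) \left(6 + r\right) = \left(6 + r\right)^{2}$)
$Q{\left(s,l \right)} = 3$ ($Q{\left(s,l \right)} = 6 - 3 = 3$)
$E = 6$ ($E = 8 - 2 = 6$)
$Y{\left(c \right)} = 3$
$- 22 Y{\left(E \right)} = \left(-22\right) 3 = -66$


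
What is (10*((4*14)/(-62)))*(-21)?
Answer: 5880/31 ≈ 189.68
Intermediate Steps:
(10*((4*14)/(-62)))*(-21) = (10*(56*(-1/62)))*(-21) = (10*(-28/31))*(-21) = -280/31*(-21) = 5880/31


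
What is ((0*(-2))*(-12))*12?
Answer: 0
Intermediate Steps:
((0*(-2))*(-12))*12 = (0*(-12))*12 = 0*12 = 0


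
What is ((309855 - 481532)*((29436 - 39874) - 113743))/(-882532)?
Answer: -21319021537/882532 ≈ -24157.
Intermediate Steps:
((309855 - 481532)*((29436 - 39874) - 113743))/(-882532) = -171677*(-10438 - 113743)*(-1/882532) = -171677*(-124181)*(-1/882532) = 21319021537*(-1/882532) = -21319021537/882532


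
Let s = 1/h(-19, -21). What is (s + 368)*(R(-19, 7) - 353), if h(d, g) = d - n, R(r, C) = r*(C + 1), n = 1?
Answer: -743259/4 ≈ -1.8581e+5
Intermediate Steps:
R(r, C) = r*(1 + C)
h(d, g) = -1 + d (h(d, g) = d - 1*1 = d - 1 = -1 + d)
s = -1/20 (s = 1/(-1 - 19) = 1/(-20) = -1/20 ≈ -0.050000)
(s + 368)*(R(-19, 7) - 353) = (-1/20 + 368)*(-19*(1 + 7) - 353) = 7359*(-19*8 - 353)/20 = 7359*(-152 - 353)/20 = (7359/20)*(-505) = -743259/4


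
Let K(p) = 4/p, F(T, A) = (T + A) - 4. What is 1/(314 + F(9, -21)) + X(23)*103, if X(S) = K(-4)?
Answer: -30693/298 ≈ -103.00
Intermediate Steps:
F(T, A) = -4 + A + T (F(T, A) = (A + T) - 4 = -4 + A + T)
X(S) = -1 (X(S) = 4/(-4) = 4*(-1/4) = -1)
1/(314 + F(9, -21)) + X(23)*103 = 1/(314 + (-4 - 21 + 9)) - 1*103 = 1/(314 - 16) - 103 = 1/298 - 103 = -30693/298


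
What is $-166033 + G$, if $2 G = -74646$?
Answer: $-203356$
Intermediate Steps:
$G = -37323$ ($G = \frac{1}{2} \left(-74646\right) = -37323$)
$-166033 + G = -166033 - 37323 = -203356$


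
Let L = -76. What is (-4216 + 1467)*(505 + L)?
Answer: -1179321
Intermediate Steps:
(-4216 + 1467)*(505 + L) = (-4216 + 1467)*(505 - 76) = -2749*429 = -1179321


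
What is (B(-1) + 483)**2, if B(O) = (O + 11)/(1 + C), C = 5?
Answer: 2114116/9 ≈ 2.3490e+5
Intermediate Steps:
B(O) = 11/6 + O/6 (B(O) = (O + 11)/(1 + 5) = (11 + O)/6 = (11 + O)*(1/6) = 11/6 + O/6)
(B(-1) + 483)**2 = ((11/6 + (1/6)*(-1)) + 483)**2 = ((11/6 - 1/6) + 483)**2 = (5/3 + 483)**2 = (1454/3)**2 = 2114116/9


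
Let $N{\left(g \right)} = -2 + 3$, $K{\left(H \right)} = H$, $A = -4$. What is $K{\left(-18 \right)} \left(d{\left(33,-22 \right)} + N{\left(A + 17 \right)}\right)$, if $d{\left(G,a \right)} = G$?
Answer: $-612$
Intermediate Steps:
$N{\left(g \right)} = 1$
$K{\left(-18 \right)} \left(d{\left(33,-22 \right)} + N{\left(A + 17 \right)}\right) = - 18 \left(33 + 1\right) = \left(-18\right) 34 = -612$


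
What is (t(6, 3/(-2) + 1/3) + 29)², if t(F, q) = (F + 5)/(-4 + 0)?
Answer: 11025/16 ≈ 689.06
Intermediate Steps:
t(F, q) = -5/4 - F/4 (t(F, q) = (5 + F)/(-4) = (5 + F)*(-¼) = -5/4 - F/4)
(t(6, 3/(-2) + 1/3) + 29)² = ((-5/4 - ¼*6) + 29)² = ((-5/4 - 3/2) + 29)² = (-11/4 + 29)² = (105/4)² = 11025/16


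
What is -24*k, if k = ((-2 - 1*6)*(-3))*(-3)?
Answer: 1728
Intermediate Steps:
k = -72 (k = ((-2 - 6)*(-3))*(-3) = -8*(-3)*(-3) = 24*(-3) = -72)
-24*k = -24*(-72) = 1728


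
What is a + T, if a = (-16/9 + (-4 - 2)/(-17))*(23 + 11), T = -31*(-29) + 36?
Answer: 7979/9 ≈ 886.56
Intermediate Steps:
T = 935 (T = 899 + 36 = 935)
a = -436/9 (a = (-16*1/9 - 6*(-1/17))*34 = (-16/9 + 6/17)*34 = -218/153*34 = -436/9 ≈ -48.444)
a + T = -436/9 + 935 = 7979/9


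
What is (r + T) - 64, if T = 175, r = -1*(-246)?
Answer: 357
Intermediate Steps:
r = 246
(r + T) - 64 = (246 + 175) - 64 = 421 - 64 = 357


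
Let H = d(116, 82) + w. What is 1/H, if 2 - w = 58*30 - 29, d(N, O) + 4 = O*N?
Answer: 1/7799 ≈ 0.00012822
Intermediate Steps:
d(N, O) = -4 + N*O (d(N, O) = -4 + O*N = -4 + N*O)
w = -1709 (w = 2 - (58*30 - 29) = 2 - (1740 - 29) = 2 - 1*1711 = 2 - 1711 = -1709)
H = 7799 (H = (-4 + 116*82) - 1709 = (-4 + 9512) - 1709 = 9508 - 1709 = 7799)
1/H = 1/7799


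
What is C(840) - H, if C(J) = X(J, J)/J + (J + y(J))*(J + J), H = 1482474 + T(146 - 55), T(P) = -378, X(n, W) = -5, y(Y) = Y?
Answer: 225171071/168 ≈ 1.3403e+6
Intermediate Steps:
H = 1482096 (H = 1482474 - 378 = 1482096)
C(J) = -5/J + 4*J² (C(J) = -5/J + (J + J)*(J + J) = -5/J + (2*J)*(2*J) = -5/J + 4*J²)
C(840) - H = (-5 + 4*840³)/840 - 1*1482096 = (-5 + 4*592704000)/840 - 1482096 = (-5 + 2370816000)/840 - 1482096 = (1/840)*2370815995 - 1482096 = 474163199/168 - 1482096 = 225171071/168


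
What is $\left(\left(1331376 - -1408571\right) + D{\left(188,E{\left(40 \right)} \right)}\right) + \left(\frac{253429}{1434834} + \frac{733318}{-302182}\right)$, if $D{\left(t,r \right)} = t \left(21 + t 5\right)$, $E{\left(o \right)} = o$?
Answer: $\frac{633161109726416243}{216790503894} \approx 2.9206 \cdot 10^{6}$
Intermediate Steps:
$D{\left(t,r \right)} = t \left(21 + 5 t\right)$
$\left(\left(1331376 - -1408571\right) + D{\left(188,E{\left(40 \right)} \right)}\right) + \left(\frac{253429}{1434834} + \frac{733318}{-302182}\right) = \left(\left(1331376 - -1408571\right) + 188 \left(21 + 5 \cdot 188\right)\right) + \left(\frac{253429}{1434834} + \frac{733318}{-302182}\right) = \left(\left(1331376 + 1408571\right) + 188 \left(21 + 940\right)\right) + \left(253429 \cdot \frac{1}{1434834} + 733318 \left(- \frac{1}{302182}\right)\right) = \left(2739947 + 188 \cdot 961\right) + \left(\frac{253429}{1434834} - \frac{366659}{151091}\right) = \left(2739947 + 180668\right) - \frac{487803958567}{216790503894} = 2920615 - \frac{487803958567}{216790503894} = \frac{633161109726416243}{216790503894}$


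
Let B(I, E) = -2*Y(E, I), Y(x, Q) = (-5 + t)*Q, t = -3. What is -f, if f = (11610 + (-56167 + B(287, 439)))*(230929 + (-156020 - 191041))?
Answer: -4641215380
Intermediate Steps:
Y(x, Q) = -8*Q (Y(x, Q) = (-5 - 3)*Q = -8*Q)
B(I, E) = 16*I (B(I, E) = -(-16)*I = 16*I)
f = 4641215380 (f = (11610 + (-56167 + 16*287))*(230929 + (-156020 - 191041)) = (11610 + (-56167 + 4592))*(230929 - 347061) = (11610 - 51575)*(-116132) = -39965*(-116132) = 4641215380)
-f = -1*4641215380 = -4641215380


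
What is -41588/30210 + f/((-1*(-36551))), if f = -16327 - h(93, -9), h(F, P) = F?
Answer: -1008065594/552102855 ≈ -1.8259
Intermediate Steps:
f = -16420 (f = -16327 - 1*93 = -16327 - 93 = -16420)
-41588/30210 + f/((-1*(-36551))) = -41588/30210 - 16420/((-1*(-36551))) = -41588*1/30210 - 16420/36551 = -20794/15105 - 16420*1/36551 = -20794/15105 - 16420/36551 = -1008065594/552102855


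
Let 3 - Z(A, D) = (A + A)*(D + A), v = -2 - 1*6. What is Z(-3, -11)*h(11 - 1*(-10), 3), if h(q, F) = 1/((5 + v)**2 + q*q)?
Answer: -9/50 ≈ -0.18000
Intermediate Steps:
v = -8 (v = -2 - 6 = -8)
Z(A, D) = 3 - 2*A*(A + D) (Z(A, D) = 3 - (A + A)*(D + A) = 3 - 2*A*(A + D))
h(q, F) = 1/(9 + q**2) (h(q, F) = 1/((5 - 8)**2 + q*q) = 1/((-3)**2 + q**2) = 1/(9 + q**2))
Z(-3, -11)*h(11 - 1*(-10), 3) = (3 - 2*(-3)**2 - 2*(-3)*(-11))/(9 + (11 - 1*(-10))**2) = (3 - 2*9 - 66)/(9 + (11 + 10)**2) = (3 - 18 - 66)/(9 + 21**2) = -81/(9 + 441) = -81/450 = -81*1/450 = -9/50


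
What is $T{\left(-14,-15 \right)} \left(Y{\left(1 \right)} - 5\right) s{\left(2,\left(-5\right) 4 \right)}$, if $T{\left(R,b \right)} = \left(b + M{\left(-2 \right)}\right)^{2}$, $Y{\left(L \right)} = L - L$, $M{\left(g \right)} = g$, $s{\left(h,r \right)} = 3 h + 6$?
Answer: $-17340$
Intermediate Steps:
$s{\left(h,r \right)} = 6 + 3 h$
$Y{\left(L \right)} = 0$
$T{\left(R,b \right)} = \left(-2 + b\right)^{2}$ ($T{\left(R,b \right)} = \left(b - 2\right)^{2} = \left(-2 + b\right)^{2}$)
$T{\left(-14,-15 \right)} \left(Y{\left(1 \right)} - 5\right) s{\left(2,\left(-5\right) 4 \right)} = \left(-2 - 15\right)^{2} \left(0 - 5\right) \left(6 + 3 \cdot 2\right) = \left(-17\right)^{2} \left(0 - 5\right) \left(6 + 6\right) = 289 \left(\left(-5\right) 12\right) = 289 \left(-60\right) = -17340$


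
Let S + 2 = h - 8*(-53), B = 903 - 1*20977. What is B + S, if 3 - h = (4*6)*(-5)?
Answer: -19529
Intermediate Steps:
B = -20074 (B = 903 - 20977 = -20074)
h = 123 (h = 3 - 4*6*(-5) = 3 - 24*(-5) = 3 - 1*(-120) = 3 + 120 = 123)
S = 545 (S = -2 + (123 - 8*(-53)) = -2 + (123 + 424) = -2 + 547 = 545)
B + S = -20074 + 545 = -19529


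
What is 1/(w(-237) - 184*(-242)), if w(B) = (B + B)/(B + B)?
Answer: 1/44529 ≈ 2.2457e-5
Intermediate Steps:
w(B) = 1 (w(B) = (2*B)/((2*B)) = (2*B)*(1/(2*B)) = 1)
1/(w(-237) - 184*(-242)) = 1/(1 - 184*(-242)) = 1/(1 + 44528) = 1/44529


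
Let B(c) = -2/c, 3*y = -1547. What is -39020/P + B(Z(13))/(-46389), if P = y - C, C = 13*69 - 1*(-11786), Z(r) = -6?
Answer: 4072712356/1377614133 ≈ 2.9564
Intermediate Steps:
y = -1547/3 (y = (1/3)*(-1547) = -1547/3 ≈ -515.67)
C = 12683 (C = 897 + 11786 = 12683)
P = -39596/3 (P = -1547/3 - 1*12683 = -1547/3 - 12683 = -39596/3 ≈ -13199.)
-39020/P + B(Z(13))/(-46389) = -39020/(-39596/3) - 2/(-6)/(-46389) = -39020*(-3/39596) - 2*(-1/6)*(-1/46389) = 29265/9899 + (1/3)*(-1/46389) = 29265/9899 - 1/139167 = 4072712356/1377614133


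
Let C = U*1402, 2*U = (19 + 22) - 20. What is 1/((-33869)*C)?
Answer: -1/498585549 ≈ -2.0057e-9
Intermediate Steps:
U = 21/2 (U = ((19 + 22) - 20)/2 = (41 - 20)/2 = (1/2)*21 = 21/2 ≈ 10.500)
C = 14721 (C = (21/2)*1402 = 14721)
1/((-33869)*C) = 1/(-33869*14721) = -1/33869*1/14721 = -1/498585549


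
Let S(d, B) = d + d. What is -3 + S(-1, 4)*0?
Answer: -3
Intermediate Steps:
S(d, B) = 2*d
-3 + S(-1, 4)*0 = -3 + (2*(-1))*0 = -3 - 2*0 = -3 + 0 = -3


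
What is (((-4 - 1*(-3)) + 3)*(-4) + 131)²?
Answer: 15129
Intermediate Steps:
(((-4 - 1*(-3)) + 3)*(-4) + 131)² = (((-4 + 3) + 3)*(-4) + 131)² = ((-1 + 3)*(-4) + 131)² = (2*(-4) + 131)² = (-8 + 131)² = 123² = 15129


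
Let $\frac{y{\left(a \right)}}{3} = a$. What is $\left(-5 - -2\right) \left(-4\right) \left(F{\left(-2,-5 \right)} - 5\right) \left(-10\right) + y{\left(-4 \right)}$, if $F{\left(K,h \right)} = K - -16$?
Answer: $-1092$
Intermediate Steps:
$y{\left(a \right)} = 3 a$
$F{\left(K,h \right)} = 16 + K$ ($F{\left(K,h \right)} = K + 16 = 16 + K$)
$\left(-5 - -2\right) \left(-4\right) \left(F{\left(-2,-5 \right)} - 5\right) \left(-10\right) + y{\left(-4 \right)} = \left(-5 - -2\right) \left(-4\right) \left(\left(16 - 2\right) - 5\right) \left(-10\right) + 3 \left(-4\right) = \left(-5 + 2\right) \left(-4\right) \left(14 - 5\right) \left(-10\right) - 12 = \left(-3\right) \left(-4\right) 9 \left(-10\right) - 12 = 12 \cdot 9 \left(-10\right) - 12 = 108 \left(-10\right) - 12 = -1080 - 12 = -1092$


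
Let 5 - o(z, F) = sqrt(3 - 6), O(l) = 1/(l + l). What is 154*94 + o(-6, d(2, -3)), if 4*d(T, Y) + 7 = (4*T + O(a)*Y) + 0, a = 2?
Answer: 14481 - I*sqrt(3) ≈ 14481.0 - 1.732*I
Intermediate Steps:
O(l) = 1/(2*l)
d(T, Y) = -7/4 + T + Y/16 (d(T, Y) = -7/4 + ((4*T + ((1/2)/2)*Y) + 0)/4 = -7/4 + ((4*T + ((1/2)*(1/2))*Y) + 0)/4 = -7/4 + ((4*T + Y/4) + 0)/4 = -7/4 + (4*T + Y/4)/4 = -7/4 + (T + Y/16) = -7/4 + T + Y/16)
o(z, F) = 5 - I*sqrt(3) (o(z, F) = 5 - sqrt(3 - 6) = 5 - sqrt(-3) = 5 - I*sqrt(3))
154*94 + o(-6, d(2, -3)) = 154*94 + (5 - I*sqrt(3)) = 14476 + (5 - I*sqrt(3)) = 14481 - I*sqrt(3)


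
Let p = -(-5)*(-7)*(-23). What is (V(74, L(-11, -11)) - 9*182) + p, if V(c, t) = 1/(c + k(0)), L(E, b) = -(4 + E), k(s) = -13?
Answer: -50812/61 ≈ -832.98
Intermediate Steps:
L(E, b) = -4 - E
V(c, t) = 1/(-13 + c) (V(c, t) = 1/(c - 13) = 1/(-13 + c))
p = 805 (p = -1*35*(-23) = -35*(-23) = 805)
(V(74, L(-11, -11)) - 9*182) + p = (1/(-13 + 74) - 9*182) + 805 = (1/61 - 1638) + 805 = -99917/61 + 805 = -50812/61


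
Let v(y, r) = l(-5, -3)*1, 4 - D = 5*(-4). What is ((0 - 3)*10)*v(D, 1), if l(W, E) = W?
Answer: 150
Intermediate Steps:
D = 24 (D = 4 - 5*(-4) = 4 - 1*(-20) = 4 + 20 = 24)
v(y, r) = -5 (v(y, r) = -5*1 = -5)
((0 - 3)*10)*v(D, 1) = ((0 - 3)*10)*(-5) = -3*10*(-5) = -30*(-5) = 150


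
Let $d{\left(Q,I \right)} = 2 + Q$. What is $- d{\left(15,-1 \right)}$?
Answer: $-17$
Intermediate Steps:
$- d{\left(15,-1 \right)} = - (2 + 15) = \left(-1\right) 17 = -17$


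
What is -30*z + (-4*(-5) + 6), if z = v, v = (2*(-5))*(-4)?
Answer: -1174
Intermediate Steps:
v = 40 (v = -10*(-4) = 40)
z = 40
-30*z + (-4*(-5) + 6) = -30*40 + (-4*(-5) + 6) = -1200 + (20 + 6) = -1200 + 26 = -1174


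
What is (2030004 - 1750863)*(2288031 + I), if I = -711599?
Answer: 440046804912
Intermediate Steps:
(2030004 - 1750863)*(2288031 + I) = (2030004 - 1750863)*(2288031 - 711599) = 279141*1576432 = 440046804912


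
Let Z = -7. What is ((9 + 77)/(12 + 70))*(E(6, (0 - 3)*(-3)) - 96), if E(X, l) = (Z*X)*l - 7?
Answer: -20683/41 ≈ -504.46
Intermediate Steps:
E(X, l) = -7 - 7*X*l (E(X, l) = (-7*X)*l - 7 = -7*X*l - 7 = -7 - 7*X*l)
((9 + 77)/(12 + 70))*(E(6, (0 - 3)*(-3)) - 96) = ((9 + 77)/(12 + 70))*((-7 - 7*6*(0 - 3)*(-3)) - 96) = (86/82)*((-7 - 7*6*(-3*(-3))) - 96) = (86*(1/82))*((-7 - 7*6*9) - 96) = 43*((-7 - 378) - 96)/41 = 43*(-385 - 96)/41 = (43/41)*(-481) = -20683/41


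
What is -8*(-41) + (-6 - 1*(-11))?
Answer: 333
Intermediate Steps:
-8*(-41) + (-6 - 1*(-11)) = 328 + (-6 + 11) = 328 + 5 = 333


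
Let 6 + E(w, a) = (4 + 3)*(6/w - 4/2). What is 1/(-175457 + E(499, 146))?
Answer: -499/87562981 ≈ -5.6988e-6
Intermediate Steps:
E(w, a) = -20 + 42/w (E(w, a) = -6 + (4 + 3)*(6/w - 4/2) = -6 + 7*(6/w - 4*½) = -6 + 7*(6/w - 2) = -6 + 7*(-2 + 6/w) = -6 + (-14 + 42/w) = -20 + 42/w)
1/(-175457 + E(499, 146)) = 1/(-175457 + (-20 + 42/499)) = 1/(-175457 - 9938/499) = 1/(-87562981/499) = -499/87562981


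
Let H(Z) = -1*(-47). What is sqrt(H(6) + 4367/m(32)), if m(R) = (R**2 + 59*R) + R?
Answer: sqrt(6565810)/368 ≈ 6.9630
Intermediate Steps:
H(Z) = 47
m(R) = R**2 + 60*R
sqrt(H(6) + 4367/m(32)) = sqrt(47 + 4367/((32*(60 + 32)))) = sqrt(47 + 4367/((32*92))) = sqrt(47 + 4367/2944) = sqrt(142735/2944) = sqrt(6565810)/368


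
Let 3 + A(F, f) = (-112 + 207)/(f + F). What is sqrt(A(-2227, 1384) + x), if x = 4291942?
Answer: sqrt(3050062078326)/843 ≈ 2071.7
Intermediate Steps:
A(F, f) = -3 + 95/(F + f) (A(F, f) = -3 + (-112 + 207)/(f + F) = -3 + 95/(F + f))
sqrt(A(-2227, 1384) + x) = sqrt((95 - 3*(-2227) - 3*1384)/(-2227 + 1384) + 4291942) = sqrt((95 + 6681 - 4152)/(-843) + 4291942) = sqrt(-1/843*2624 + 4291942) = sqrt(-2624/843 + 4291942) = sqrt(3618104482/843) = sqrt(3050062078326)/843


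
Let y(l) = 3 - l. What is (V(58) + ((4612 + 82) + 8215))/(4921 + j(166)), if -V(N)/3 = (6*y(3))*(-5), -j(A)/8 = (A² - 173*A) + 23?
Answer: 12909/14033 ≈ 0.91990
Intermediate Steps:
j(A) = -184 - 8*A² + 1384*A (j(A) = -8*((A² - 173*A) + 23) = -8*(23 + A² - 173*A) = -184 - 8*A² + 1384*A)
V(N) = 0 (V(N) = -3*6*(3 - 1*3)*(-5) = -3*6*(3 - 3)*(-5) = -3*6*0*(-5) = -0*(-5) = -3*0 = 0)
(V(58) + ((4612 + 82) + 8215))/(4921 + j(166)) = (0 + ((4612 + 82) + 8215))/(4921 + (-184 - 8*166² + 1384*166)) = (0 + (4694 + 8215))/(4921 + (-184 - 8*27556 + 229744)) = (0 + 12909)/(4921 + (-184 - 220448 + 229744)) = 12909/(4921 + 9112) = 12909/14033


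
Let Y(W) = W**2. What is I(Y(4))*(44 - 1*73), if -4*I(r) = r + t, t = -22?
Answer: -87/2 ≈ -43.500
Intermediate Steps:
I(r) = 11/2 - r/4 (I(r) = -(r - 22)/4 = -(-22 + r)/4 = 11/2 - r/4)
I(Y(4))*(44 - 1*73) = (11/2 - 1/4*4**2)*(44 - 1*73) = (11/2 - 1/4*16)*(44 - 73) = (11/2 - 4)*(-29) = (3/2)*(-29) = -87/2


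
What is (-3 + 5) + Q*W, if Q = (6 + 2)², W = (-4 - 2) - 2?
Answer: -510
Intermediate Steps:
W = -8 (W = -6 - 2 = -8)
Q = 64 (Q = 8² = 64)
(-3 + 5) + Q*W = (-3 + 5) + 64*(-8) = 2 - 512 = -510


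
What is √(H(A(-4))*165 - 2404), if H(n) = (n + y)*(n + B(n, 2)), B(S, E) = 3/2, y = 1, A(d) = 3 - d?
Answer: 4*√551 ≈ 93.894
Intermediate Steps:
B(S, E) = 3/2 (B(S, E) = 3*(½) = 3/2)
H(n) = (1 + n)*(3/2 + n) (H(n) = (n + 1)*(n + 3/2) = (1 + n)*(3/2 + n))
√(H(A(-4))*165 - 2404) = √((3/2 + (3 - 1*(-4))² + 5*(3 - 1*(-4))/2)*165 - 2404) = √((3/2 + (3 + 4)² + 5*(3 + 4)/2)*165 - 2404) = √((3/2 + 7² + (5/2)*7)*165 - 2404) = √((3/2 + 49 + 35/2)*165 - 2404) = √(68*165 - 2404) = √(11220 - 2404) = √8816 = 4*√551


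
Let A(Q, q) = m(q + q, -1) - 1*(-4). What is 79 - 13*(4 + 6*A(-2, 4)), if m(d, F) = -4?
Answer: 27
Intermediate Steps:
A(Q, q) = 0 (A(Q, q) = -4 - 1*(-4) = -4 + 4 = 0)
79 - 13*(4 + 6*A(-2, 4)) = 79 - 13*(4 + 6*0) = 79 - 13*(4 + 0) = 79 - 13*4 = 79 - 52 = 27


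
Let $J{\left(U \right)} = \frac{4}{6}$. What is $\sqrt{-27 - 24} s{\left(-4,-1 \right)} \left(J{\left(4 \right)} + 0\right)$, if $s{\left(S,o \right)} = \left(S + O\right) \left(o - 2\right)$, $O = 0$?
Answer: $8 i \sqrt{51} \approx 57.131 i$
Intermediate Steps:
$J{\left(U \right)} = \frac{2}{3}$ ($J{\left(U \right)} = 4 \cdot \frac{1}{6} = \frac{2}{3}$)
$s{\left(S,o \right)} = S \left(-2 + o\right)$ ($s{\left(S,o \right)} = \left(S + 0\right) \left(o - 2\right) = S \left(-2 + o\right)$)
$\sqrt{-27 - 24} s{\left(-4,-1 \right)} \left(J{\left(4 \right)} + 0\right) = \sqrt{-27 - 24} - 4 \left(-2 - 1\right) \left(\frac{2}{3} + 0\right) = \sqrt{-51} \left(-4\right) \left(-3\right) \frac{2}{3} = i \sqrt{51} \cdot 12 \cdot \frac{2}{3} = i \sqrt{51} \cdot 8 = 8 i \sqrt{51}$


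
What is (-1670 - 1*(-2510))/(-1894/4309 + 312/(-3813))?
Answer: -14840196/9211 ≈ -1611.1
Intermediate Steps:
(-1670 - 1*(-2510))/(-1894/4309 + 312/(-3813)) = (-1670 + 2510)/(-1894*1/4309 + 312*(-1/3813)) = 840/(-1894/4309 - 104/1271) = 840/(-92110/176669) = 840*(-176669/92110) = -14840196/9211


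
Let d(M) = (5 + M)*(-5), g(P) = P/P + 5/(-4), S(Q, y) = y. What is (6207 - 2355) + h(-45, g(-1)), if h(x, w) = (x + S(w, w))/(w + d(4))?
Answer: 3853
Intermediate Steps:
g(P) = -1/4 (g(P) = 1 + 5*(-1/4) = 1 - 5/4 = -1/4)
d(M) = -25 - 5*M
h(x, w) = (w + x)/(-45 + w) (h(x, w) = (x + w)/(w + (-25 - 5*4)) = (w + x)/(w + (-25 - 20)) = (w + x)/(w - 45) = (w + x)/(-45 + w))
(6207 - 2355) + h(-45, g(-1)) = (6207 - 2355) + (-1/4 - 45)/(-45 - 1/4) = 3852 - 181/4/(-181/4) = 3852 - 4/181*(-181/4) = 3852 + 1 = 3853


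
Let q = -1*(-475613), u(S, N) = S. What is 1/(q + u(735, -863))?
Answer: 1/476348 ≈ 2.0993e-6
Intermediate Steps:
q = 475613
1/(q + u(735, -863)) = 1/(475613 + 735) = 1/476348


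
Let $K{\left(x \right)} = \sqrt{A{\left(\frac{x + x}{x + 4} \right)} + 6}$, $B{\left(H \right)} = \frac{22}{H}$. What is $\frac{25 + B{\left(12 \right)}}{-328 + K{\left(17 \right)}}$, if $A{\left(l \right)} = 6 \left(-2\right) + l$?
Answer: $- \frac{46207}{564839} - \frac{161 i \sqrt{483}}{6778068} \approx -0.081806 - 0.00052203 i$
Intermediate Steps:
$A{\left(l \right)} = -12 + l$
$K{\left(x \right)} = \sqrt{-6 + \frac{2 x}{4 + x}}$ ($K{\left(x \right)} = \sqrt{\left(-12 + \frac{x + x}{x + 4}\right) + 6} = \sqrt{\left(-12 + \frac{2 x}{4 + x}\right) + 6} = \sqrt{-6 + \frac{2 x}{4 + x}}$)
$\frac{25 + B{\left(12 \right)}}{-328 + K{\left(17 \right)}} = \frac{25 + \frac{22}{12}}{-328 + 2 \sqrt{\frac{-6 - 17}{4 + 17}}} = \frac{25 + 22 \cdot \frac{1}{12}}{-328 + 2 \sqrt{\frac{-6 - 17}{21}}} = \frac{25 + \frac{11}{6}}{-328 + 2 \sqrt{\frac{1}{21} \left(-23\right)}} = \frac{161}{6 \left(-328 + 2 \sqrt{- \frac{23}{21}}\right)} = \frac{161}{6 \left(-328 + 2 \frac{i \sqrt{483}}{21}\right)} = \frac{161}{6 \left(-328 + \frac{2 i \sqrt{483}}{21}\right)}$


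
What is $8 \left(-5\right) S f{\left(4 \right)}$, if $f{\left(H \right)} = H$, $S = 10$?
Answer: $-1600$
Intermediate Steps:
$8 \left(-5\right) S f{\left(4 \right)} = 8 \left(-5\right) 10 \cdot 4 = \left(-40\right) 10 \cdot 4 = \left(-400\right) 4 = -1600$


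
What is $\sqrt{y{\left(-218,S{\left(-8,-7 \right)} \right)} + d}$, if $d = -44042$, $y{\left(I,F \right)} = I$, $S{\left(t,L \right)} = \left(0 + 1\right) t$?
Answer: $2 i \sqrt{11065} \approx 210.38 i$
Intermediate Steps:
$S{\left(t,L \right)} = t$ ($S{\left(t,L \right)} = 1 t = t$)
$\sqrt{y{\left(-218,S{\left(-8,-7 \right)} \right)} + d} = \sqrt{-218 - 44042} = \sqrt{-44260} = 2 i \sqrt{11065}$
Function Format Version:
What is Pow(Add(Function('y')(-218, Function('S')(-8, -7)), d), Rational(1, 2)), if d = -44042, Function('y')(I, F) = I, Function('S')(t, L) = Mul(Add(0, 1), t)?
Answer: Mul(2, I, Pow(11065, Rational(1, 2))) ≈ Mul(210.38, I)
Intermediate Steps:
Function('S')(t, L) = t (Function('S')(t, L) = Mul(1, t) = t)
Pow(Add(Function('y')(-218, Function('S')(-8, -7)), d), Rational(1, 2)) = Pow(Add(-218, -44042), Rational(1, 2)) = Pow(-44260, Rational(1, 2)) = Mul(2, I, Pow(11065, Rational(1, 2)))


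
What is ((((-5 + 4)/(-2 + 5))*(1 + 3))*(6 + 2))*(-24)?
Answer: 256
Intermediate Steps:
((((-5 + 4)/(-2 + 5))*(1 + 3))*(6 + 2))*(-24) = ((-1/3*4)*8)*(-24) = ((-1*⅓*4)*8)*(-24) = (-⅓*4*8)*(-24) = -4/3*8*(-24) = -32/3*(-24) = 256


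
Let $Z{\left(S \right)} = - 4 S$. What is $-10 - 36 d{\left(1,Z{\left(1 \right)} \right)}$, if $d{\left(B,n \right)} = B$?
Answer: $-46$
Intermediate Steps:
$-10 - 36 d{\left(1,Z{\left(1 \right)} \right)} = -10 - 36 = -46$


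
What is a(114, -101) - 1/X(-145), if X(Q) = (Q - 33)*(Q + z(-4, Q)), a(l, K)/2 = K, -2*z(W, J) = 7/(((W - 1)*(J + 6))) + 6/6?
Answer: -3636087151/18000428 ≈ -202.00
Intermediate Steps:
z(W, J) = -½ - 7/(2*(-1 + W)*(6 + J)) (z(W, J) = -(7/(((W - 1)*(J + 6))) + 6/6)/2 = -(7/(((-1 + W)*(6 + J))) + 6*(⅙))/2 = -(7*(1/((-1 + W)*(6 + J))) + 1)/2 = -(7/((-1 + W)*(6 + J)) + 1)/2 = -(1 + 7/((-1 + W)*(6 + J)))/2 = -½ - 7/(2*(-1 + W)*(6 + J)))
a(l, K) = 2*K
X(Q) = (-33 + Q)*(Q + (23 + 5*Q)/(2*(-30 - 5*Q))) (X(Q) = (Q - 33)*(Q + (-1 + Q - 6*(-4) - 1*Q*(-4))/(2*(-6 - Q + 6*(-4) + Q*(-4)))) = (-33 + Q)*(Q + (-1 + Q + 24 + 4*Q)/(2*(-6 - Q - 24 - 4*Q))) = (-33 + Q)*(Q + (23 + 5*Q)/(2*(-30 - 5*Q))))
a(114, -101) - 1/X(-145) = 2*(-101) - 1/((759 - 1838*(-145) - 275*(-145)² + 10*(-145)³)/(10*(6 - 145))) = -202 - 1/((⅒)*(759 + 266510 - 275*21025 + 10*(-3048625))/(-139)) = -202 - 1/((⅒)*(-1/139)*(759 + 266510 - 5781875 - 30486250)) = -202 - 1/((⅒)*(-1/139)*(-36000856)) = -202 - 1/18000428/695 = -202 - 1*695/18000428 = -202 - 695/18000428 = -3636087151/18000428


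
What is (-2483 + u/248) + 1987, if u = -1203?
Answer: -124211/248 ≈ -500.85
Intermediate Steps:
(-2483 + u/248) + 1987 = (-2483 - 1203/248) + 1987 = -616987/248 + 1987 = -124211/248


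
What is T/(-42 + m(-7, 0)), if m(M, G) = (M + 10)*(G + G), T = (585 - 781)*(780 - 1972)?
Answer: -16688/3 ≈ -5562.7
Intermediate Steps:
T = 233632 (T = -196*(-1192) = 233632)
m(M, G) = 2*G*(10 + M) (m(M, G) = (10 + M)*(2*G) = 2*G*(10 + M))
T/(-42 + m(-7, 0)) = 233632/(-42 + 2*0*(10 - 7)) = 233632/(-42 + 2*0*3) = 233632/(-42 + 0) = 233632/(-42) = 233632*(-1/42) = -16688/3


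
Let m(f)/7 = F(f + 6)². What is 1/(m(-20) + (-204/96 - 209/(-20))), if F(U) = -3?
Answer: 40/2853 ≈ 0.014020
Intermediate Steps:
m(f) = 63 (m(f) = 7*(-3)² = 7*9 = 63)
1/(m(-20) + (-204/96 - 209/(-20))) = 1/(63 + (-204/96 - 209/(-20))) = 1/(63 + (-204*1/96 - 209*(-1/20))) = 1/(63 + (-17/8 + 209/20)) = 1/(63 + 333/40) = 1/(2853/40) = 40/2853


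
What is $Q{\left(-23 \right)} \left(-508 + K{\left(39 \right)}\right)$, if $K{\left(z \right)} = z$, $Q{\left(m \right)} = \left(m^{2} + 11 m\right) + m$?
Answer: $-118657$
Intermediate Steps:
$Q{\left(m \right)} = m^{2} + 12 m$
$Q{\left(-23 \right)} \left(-508 + K{\left(39 \right)}\right) = - 23 \left(12 - 23\right) \left(-508 + 39\right) = \left(-23\right) \left(-11\right) \left(-469\right) = 253 \left(-469\right) = -118657$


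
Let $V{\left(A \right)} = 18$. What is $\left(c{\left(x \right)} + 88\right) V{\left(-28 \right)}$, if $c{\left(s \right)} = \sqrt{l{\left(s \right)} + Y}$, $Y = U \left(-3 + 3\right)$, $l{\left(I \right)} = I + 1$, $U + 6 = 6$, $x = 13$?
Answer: $1584 + 18 \sqrt{14} \approx 1651.3$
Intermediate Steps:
$U = 0$ ($U = -6 + 6 = 0$)
$l{\left(I \right)} = 1 + I$
$Y = 0$ ($Y = 0 \left(-3 + 3\right) = 0 \cdot 0 = 0$)
$c{\left(s \right)} = \sqrt{1 + s}$ ($c{\left(s \right)} = \sqrt{\left(1 + s\right) + 0} = \sqrt{1 + s}$)
$\left(c{\left(x \right)} + 88\right) V{\left(-28 \right)} = \left(\sqrt{1 + 13} + 88\right) 18 = \left(\sqrt{14} + 88\right) 18 = \left(88 + \sqrt{14}\right) 18 = 1584 + 18 \sqrt{14}$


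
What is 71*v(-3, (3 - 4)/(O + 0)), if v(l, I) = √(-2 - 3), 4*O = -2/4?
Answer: 71*I*√5 ≈ 158.76*I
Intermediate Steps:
O = -⅛ (O = (-2/4)/4 = (-2*¼)/4 = (¼)*(-½) = -⅛ ≈ -0.12500)
v(l, I) = I*√5 (v(l, I) = √(-5) = I*√5)
71*v(-3, (3 - 4)/(O + 0)) = 71*(I*√5) = 71*I*√5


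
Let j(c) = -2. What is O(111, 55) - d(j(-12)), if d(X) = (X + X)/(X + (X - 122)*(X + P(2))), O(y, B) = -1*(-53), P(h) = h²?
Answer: 6623/125 ≈ 52.984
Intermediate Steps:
O(y, B) = 53
d(X) = 2*X/(X + (-122 + X)*(4 + X)) (d(X) = (X + X)/(X + (X - 122)*(X + 2²)) = (2*X)/(X + (-122 + X)*(X + 4)) = (2*X)/(X + (-122 + X)*(4 + X)) = 2*X/(X + (-122 + X)*(4 + X)))
O(111, 55) - d(j(-12)) = 53 - 2*(-2)/(-488 + (-2)² - 117*(-2)) = 53 - 2*(-2)/(-488 + 4 + 234) = 53 - 2*(-2)/(-250) = 53 - 2*(-2)*(-1)/250 = 53 - 1*2/125 = 53 - 2/125 = 6623/125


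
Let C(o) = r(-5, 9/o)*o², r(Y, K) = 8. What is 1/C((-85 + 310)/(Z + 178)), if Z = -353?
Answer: 49/648 ≈ 0.075617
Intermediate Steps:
C(o) = 8*o²
1/C((-85 + 310)/(Z + 178)) = 1/(8*((-85 + 310)/(-353 + 178))²) = 1/(8*(225/(-175))²) = 1/(8*(225*(-1/175))²) = 1/(8*(-9/7)²) = 1/(8*(81/49)) = 1/(648/49) = 49/648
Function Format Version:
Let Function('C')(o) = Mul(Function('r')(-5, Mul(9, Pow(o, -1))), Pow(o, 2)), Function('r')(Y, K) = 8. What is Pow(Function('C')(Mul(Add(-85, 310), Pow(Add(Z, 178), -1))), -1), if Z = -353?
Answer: Rational(49, 648) ≈ 0.075617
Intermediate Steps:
Function('C')(o) = Mul(8, Pow(o, 2))
Pow(Function('C')(Mul(Add(-85, 310), Pow(Add(Z, 178), -1))), -1) = Pow(Mul(8, Pow(Mul(Add(-85, 310), Pow(Add(-353, 178), -1)), 2)), -1) = Pow(Mul(8, Pow(Mul(225, Pow(-175, -1)), 2)), -1) = Pow(Mul(8, Pow(Mul(225, Rational(-1, 175)), 2)), -1) = Pow(Mul(8, Pow(Rational(-9, 7), 2)), -1) = Pow(Mul(8, Rational(81, 49)), -1) = Pow(Rational(648, 49), -1) = Rational(49, 648)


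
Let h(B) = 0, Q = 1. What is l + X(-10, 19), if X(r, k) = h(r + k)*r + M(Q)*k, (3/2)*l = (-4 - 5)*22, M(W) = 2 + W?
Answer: -75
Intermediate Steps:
l = -132 (l = 2*((-4 - 5)*22)/3 = 2*(-9*22)/3 = (⅔)*(-198) = -132)
X(r, k) = 3*k (X(r, k) = 0*r + (2 + 1)*k = 0 + 3*k = 3*k)
l + X(-10, 19) = -132 + 3*19 = -132 + 57 = -75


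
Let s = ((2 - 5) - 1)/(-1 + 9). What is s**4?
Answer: 1/16 ≈ 0.062500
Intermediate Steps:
s = -1/2 (s = (-3 - 1)/8 = -4*1/8 = -1/2 ≈ -0.50000)
s**4 = (-1/2)**4 = 1/16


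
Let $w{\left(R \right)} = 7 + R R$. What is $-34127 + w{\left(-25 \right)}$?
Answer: $-33495$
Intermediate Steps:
$w{\left(R \right)} = 7 + R^{2}$
$-34127 + w{\left(-25 \right)} = -34127 + \left(7 + \left(-25\right)^{2}\right) = -34127 + \left(7 + 625\right) = -34127 + 632 = -33495$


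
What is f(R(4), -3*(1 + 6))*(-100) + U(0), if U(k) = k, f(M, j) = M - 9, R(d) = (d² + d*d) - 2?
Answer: -2100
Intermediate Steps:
R(d) = -2 + 2*d² (R(d) = (d² + d²) - 2 = 2*d² - 2 = -2 + 2*d²)
f(M, j) = -9 + M
f(R(4), -3*(1 + 6))*(-100) + U(0) = (-9 + (-2 + 2*4²))*(-100) + 0 = (-9 + (-2 + 2*16))*(-100) + 0 = (-9 + (-2 + 32))*(-100) + 0 = (-9 + 30)*(-100) + 0 = 21*(-100) + 0 = -2100 + 0 = -2100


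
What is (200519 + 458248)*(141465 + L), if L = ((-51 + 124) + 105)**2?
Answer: 114064847283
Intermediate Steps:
L = 31684 (L = (73 + 105)**2 = 178**2 = 31684)
(200519 + 458248)*(141465 + L) = (200519 + 458248)*(141465 + 31684) = 658767*173149 = 114064847283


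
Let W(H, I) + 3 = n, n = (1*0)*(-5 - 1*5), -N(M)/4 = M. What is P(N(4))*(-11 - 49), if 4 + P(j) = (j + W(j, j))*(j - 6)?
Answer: -24840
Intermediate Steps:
N(M) = -4*M
n = 0 (n = 0*(-5 - 5) = 0*(-10) = 0)
W(H, I) = -3 (W(H, I) = -3 + 0 = -3)
P(j) = -4 + (-6 + j)*(-3 + j) (P(j) = -4 + (j - 3)*(j - 6) = -4 + (-3 + j)*(-6 + j) = -4 + (-6 + j)*(-3 + j))
P(N(4))*(-11 - 49) = (14 + (-4*4)² - (-36)*4)*(-11 - 49) = (14 + (-16)² - 9*(-16))*(-60) = (14 + 256 + 144)*(-60) = 414*(-60) = -24840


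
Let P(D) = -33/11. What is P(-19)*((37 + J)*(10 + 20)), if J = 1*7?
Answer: -3960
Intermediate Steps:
J = 7
P(D) = -3 (P(D) = -33*1/11 = -3)
P(-19)*((37 + J)*(10 + 20)) = -3*(37 + 7)*(10 + 20) = -132*30 = -3*1320 = -3960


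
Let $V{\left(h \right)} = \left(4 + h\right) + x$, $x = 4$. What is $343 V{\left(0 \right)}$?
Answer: $2744$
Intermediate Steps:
$V{\left(h \right)} = 8 + h$ ($V{\left(h \right)} = \left(4 + h\right) + 4 = 8 + h$)
$343 V{\left(0 \right)} = 343 \left(8 + 0\right) = 343 \cdot 8 = 2744$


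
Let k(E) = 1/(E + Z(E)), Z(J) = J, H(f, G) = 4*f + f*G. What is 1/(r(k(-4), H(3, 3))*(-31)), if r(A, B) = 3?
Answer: -1/93 ≈ -0.010753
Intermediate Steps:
H(f, G) = 4*f + G*f
k(E) = 1/(2*E) (k(E) = 1/(E + E) = 1/(2*E))
1/(r(k(-4), H(3, 3))*(-31)) = 1/(3*(-31)) = 1/(-93) = -1/93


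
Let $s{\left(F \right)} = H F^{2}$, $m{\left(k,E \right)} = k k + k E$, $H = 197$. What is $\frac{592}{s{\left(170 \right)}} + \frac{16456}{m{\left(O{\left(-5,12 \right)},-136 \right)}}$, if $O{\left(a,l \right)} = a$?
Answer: $\frac{4684468108}{200688825} \approx 23.342$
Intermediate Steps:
$m{\left(k,E \right)} = k^{2} + E k$
$s{\left(F \right)} = 197 F^{2}$
$\frac{592}{s{\left(170 \right)}} + \frac{16456}{m{\left(O{\left(-5,12 \right)},-136 \right)}} = \frac{592}{197 \cdot 170^{2}} + \frac{16456}{\left(-5\right) \left(-136 - 5\right)} = \frac{592}{197 \cdot 28900} + \frac{16456}{\left(-5\right) \left(-141\right)} = \frac{592}{5693300} + \frac{16456}{705} = 592 \cdot \frac{1}{5693300} + 16456 \cdot \frac{1}{705} = \frac{148}{1423325} + \frac{16456}{705} = \frac{4684468108}{200688825}$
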